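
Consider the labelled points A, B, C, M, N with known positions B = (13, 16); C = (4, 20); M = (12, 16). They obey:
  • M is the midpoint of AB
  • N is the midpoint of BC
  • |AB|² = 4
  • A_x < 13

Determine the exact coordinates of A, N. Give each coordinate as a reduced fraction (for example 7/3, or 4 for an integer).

1. A_x = 11  [A = 2·M−B = 2·(12, 16)−(13, 16)]
2. A_y = 16  [A = 2·M−B = 2·(12, 16)−(13, 16)]
   so A = (11, 16)
3. N_x = 17/2  [2·N = B+C = (13, 16)+(4, 20)]
4. N_y = 18  [2·N = B+C = (13, 16)+(4, 20)]
   so N = (17/2, 18)

A = (11, 16)
N = (17/2, 18)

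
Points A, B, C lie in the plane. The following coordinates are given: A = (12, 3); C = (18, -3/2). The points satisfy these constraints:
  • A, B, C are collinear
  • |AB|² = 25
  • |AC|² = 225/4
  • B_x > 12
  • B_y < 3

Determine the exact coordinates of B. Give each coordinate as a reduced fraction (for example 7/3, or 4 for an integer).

B = (16, 0)

1. B_x = 16  [[A, B, C are collinear ⇒ -9/2x-6y+72=0] ∩ [|B−(12, 3)|²=25]]
2. B_y = 0  [[A, B, C are collinear ⇒ -9/2x-6y+72=0] ∩ [|B−(12, 3)|²=25]]
   so B = (16, 0)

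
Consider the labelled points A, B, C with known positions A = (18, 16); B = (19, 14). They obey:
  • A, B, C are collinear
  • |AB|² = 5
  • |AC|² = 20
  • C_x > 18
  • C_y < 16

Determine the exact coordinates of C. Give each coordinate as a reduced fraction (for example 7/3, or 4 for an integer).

1. C_x = 20  [[A, B, C are collinear ⇒ 2x+1y-52=0] ∩ [|C−(18, 16)|²=20]]
2. C_y = 12  [[A, B, C are collinear ⇒ 2x+1y-52=0] ∩ [|C−(18, 16)|²=20]]
   so C = (20, 12)

C = (20, 12)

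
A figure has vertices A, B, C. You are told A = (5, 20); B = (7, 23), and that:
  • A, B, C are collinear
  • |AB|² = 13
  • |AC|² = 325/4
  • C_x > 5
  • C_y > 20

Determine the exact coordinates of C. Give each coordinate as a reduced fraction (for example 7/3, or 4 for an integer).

1. C_x = 10  [[A, B, C are collinear ⇒ -3x+2y-25=0] ∩ [|C−(5, 20)|²=325/4]]
2. C_y = 55/2  [[A, B, C are collinear ⇒ -3x+2y-25=0] ∩ [|C−(5, 20)|²=325/4]]
   so C = (10, 55/2)

C = (10, 55/2)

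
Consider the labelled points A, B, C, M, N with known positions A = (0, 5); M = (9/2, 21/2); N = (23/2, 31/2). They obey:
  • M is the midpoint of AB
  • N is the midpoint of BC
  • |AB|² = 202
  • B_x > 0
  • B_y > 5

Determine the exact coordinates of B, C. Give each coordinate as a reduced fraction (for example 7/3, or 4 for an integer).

1. B_x = 9  [B = 2·M−A = 2·(9/2, 21/2)−(0, 5)]
2. B_y = 16  [B = 2·M−A = 2·(9/2, 21/2)−(0, 5)]
   so B = (9, 16)
3. C_x = 14  [C = 2·N−B = 2·(23/2, 31/2)−(9, 16)]
4. C_y = 15  [C = 2·N−B = 2·(23/2, 31/2)−(9, 16)]
   so C = (14, 15)

B = (9, 16)
C = (14, 15)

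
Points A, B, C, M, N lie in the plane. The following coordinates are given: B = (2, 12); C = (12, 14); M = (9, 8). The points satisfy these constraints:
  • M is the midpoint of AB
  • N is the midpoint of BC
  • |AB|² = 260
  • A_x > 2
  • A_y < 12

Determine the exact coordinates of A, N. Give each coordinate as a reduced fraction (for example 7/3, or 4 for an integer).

A = (16, 4)
N = (7, 13)

1. A_x = 16  [A = 2·M−B = 2·(9, 8)−(2, 12)]
2. A_y = 4  [A = 2·M−B = 2·(9, 8)−(2, 12)]
   so A = (16, 4)
3. N_x = 7  [2·N = B+C = (2, 12)+(12, 14)]
4. N_y = 13  [2·N = B+C = (2, 12)+(12, 14)]
   so N = (7, 13)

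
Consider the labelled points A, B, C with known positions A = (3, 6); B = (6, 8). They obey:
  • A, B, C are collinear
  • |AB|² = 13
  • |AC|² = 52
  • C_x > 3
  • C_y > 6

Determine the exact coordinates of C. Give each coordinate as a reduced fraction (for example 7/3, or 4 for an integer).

C = (9, 10)

1. C_x = 9  [[A, B, C are collinear ⇒ -2x+3y-12=0] ∩ [|C−(3, 6)|²=52]]
2. C_y = 10  [[A, B, C are collinear ⇒ -2x+3y-12=0] ∩ [|C−(3, 6)|²=52]]
   so C = (9, 10)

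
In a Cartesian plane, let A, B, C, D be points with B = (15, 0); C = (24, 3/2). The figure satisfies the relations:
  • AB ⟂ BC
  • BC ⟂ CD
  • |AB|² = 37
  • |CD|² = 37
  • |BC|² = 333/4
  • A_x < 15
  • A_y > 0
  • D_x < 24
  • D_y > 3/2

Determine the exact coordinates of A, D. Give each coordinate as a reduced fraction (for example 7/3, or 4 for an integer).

1. A_x = 14  [[AB ⟂ BC ⇒ -9x-3/2y+135=0] ∩ [|A−(15, 0)|²=37]]
2. A_y = 6  [[AB ⟂ BC ⇒ -9x-3/2y+135=0] ∩ [|A−(15, 0)|²=37]]
   so A = (14, 6)
3. D_x = 23  [[BC ⟂ CD ⇒ 9x+3/2y-873/4=0] ∩ [|D−(24, 3/2)|²=37]]
4. D_y = 15/2  [[BC ⟂ CD ⇒ 9x+3/2y-873/4=0] ∩ [|D−(24, 3/2)|²=37]]
   so D = (23, 15/2)

A = (14, 6)
D = (23, 15/2)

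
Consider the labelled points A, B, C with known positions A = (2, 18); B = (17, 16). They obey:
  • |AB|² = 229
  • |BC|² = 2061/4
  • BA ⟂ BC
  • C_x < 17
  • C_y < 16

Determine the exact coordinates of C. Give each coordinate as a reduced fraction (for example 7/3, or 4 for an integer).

1. C_x = 14  [[BA ⟂ BC ⇒ -15x+2y+223=0] ∩ [|C−(17, 16)|²=2061/4]]
2. C_y = -13/2  [[BA ⟂ BC ⇒ -15x+2y+223=0] ∩ [|C−(17, 16)|²=2061/4]]
   so C = (14, -13/2)

C = (14, -13/2)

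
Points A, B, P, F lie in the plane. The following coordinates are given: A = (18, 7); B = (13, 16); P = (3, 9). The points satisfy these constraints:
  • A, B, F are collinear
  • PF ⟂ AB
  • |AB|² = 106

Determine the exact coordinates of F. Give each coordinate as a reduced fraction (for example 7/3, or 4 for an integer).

F = (1443/106, 1579/106)

1. F_x = 1443/106  [[A, B, F are collinear ⇒ -9x-5y+197=0] ∩ [PF ⟂ AB ⇒ -5x+9y-66=0]]
2. F_y = 1579/106  [[A, B, F are collinear ⇒ -9x-5y+197=0] ∩ [PF ⟂ AB ⇒ -5x+9y-66=0]]
   so F = (1443/106, 1579/106)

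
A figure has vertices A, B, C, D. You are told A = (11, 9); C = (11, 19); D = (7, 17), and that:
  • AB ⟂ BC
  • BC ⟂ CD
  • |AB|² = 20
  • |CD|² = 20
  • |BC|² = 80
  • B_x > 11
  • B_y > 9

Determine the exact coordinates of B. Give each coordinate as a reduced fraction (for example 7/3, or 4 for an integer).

B = (15, 11)

1. B_x = 15  [[BC ⟂ CD ⇒ 4x+2y-82=0] ∩ [|B−(11, 9)|²=20]]
2. B_y = 11  [[BC ⟂ CD ⇒ 4x+2y-82=0] ∩ [|B−(11, 9)|²=20]]
   so B = (15, 11)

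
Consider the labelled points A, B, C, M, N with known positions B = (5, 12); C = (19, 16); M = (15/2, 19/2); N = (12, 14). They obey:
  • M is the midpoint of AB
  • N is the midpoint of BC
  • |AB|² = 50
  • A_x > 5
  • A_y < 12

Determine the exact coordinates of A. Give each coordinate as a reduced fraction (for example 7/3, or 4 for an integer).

1. A_x = 10  [A = 2·M−B = 2·(15/2, 19/2)−(5, 12)]
2. A_y = 7  [A = 2·M−B = 2·(15/2, 19/2)−(5, 12)]
   so A = (10, 7)

A = (10, 7)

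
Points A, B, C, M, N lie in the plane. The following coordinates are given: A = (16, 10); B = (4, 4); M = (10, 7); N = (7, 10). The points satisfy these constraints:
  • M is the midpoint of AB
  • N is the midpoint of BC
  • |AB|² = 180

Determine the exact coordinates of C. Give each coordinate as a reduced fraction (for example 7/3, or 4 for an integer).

C = (10, 16)

1. C_x = 10  [C = 2·N−B = 2·(7, 10)−(4, 4)]
2. C_y = 16  [C = 2·N−B = 2·(7, 10)−(4, 4)]
   so C = (10, 16)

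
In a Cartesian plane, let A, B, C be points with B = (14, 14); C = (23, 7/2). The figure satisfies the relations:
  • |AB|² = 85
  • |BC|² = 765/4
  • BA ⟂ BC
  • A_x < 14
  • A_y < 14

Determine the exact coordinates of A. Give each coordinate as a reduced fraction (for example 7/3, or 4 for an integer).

A = (7, 8)

1. A_x = 7  [[BA ⟂ BC ⇒ 9x-21/2y+21=0] ∩ [|A−(14, 14)|²=85]]
2. A_y = 8  [[BA ⟂ BC ⇒ 9x-21/2y+21=0] ∩ [|A−(14, 14)|²=85]]
   so A = (7, 8)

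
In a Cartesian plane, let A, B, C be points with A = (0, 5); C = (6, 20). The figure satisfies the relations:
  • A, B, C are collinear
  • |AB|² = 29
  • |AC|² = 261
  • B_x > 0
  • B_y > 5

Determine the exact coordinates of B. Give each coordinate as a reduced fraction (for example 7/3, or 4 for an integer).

B = (2, 10)

1. B_x = 2  [[A, B, C are collinear ⇒ 15x-6y+30=0] ∩ [|B−(0, 5)|²=29]]
2. B_y = 10  [[A, B, C are collinear ⇒ 15x-6y+30=0] ∩ [|B−(0, 5)|²=29]]
   so B = (2, 10)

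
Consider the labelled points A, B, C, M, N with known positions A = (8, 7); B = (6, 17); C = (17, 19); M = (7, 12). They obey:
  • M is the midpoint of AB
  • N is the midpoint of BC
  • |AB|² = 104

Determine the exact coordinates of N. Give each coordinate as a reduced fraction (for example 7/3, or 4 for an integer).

1. N_x = 23/2  [2·N = B+C = (6, 17)+(17, 19)]
2. N_y = 18  [2·N = B+C = (6, 17)+(17, 19)]
   so N = (23/2, 18)

N = (23/2, 18)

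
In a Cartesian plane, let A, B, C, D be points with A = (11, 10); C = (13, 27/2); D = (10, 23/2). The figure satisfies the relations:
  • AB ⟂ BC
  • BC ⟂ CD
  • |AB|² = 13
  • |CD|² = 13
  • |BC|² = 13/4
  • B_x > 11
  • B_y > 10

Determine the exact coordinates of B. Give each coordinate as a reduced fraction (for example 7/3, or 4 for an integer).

B = (14, 12)

1. B_x = 14  [[BC ⟂ CD ⇒ 3x+2y-66=0] ∩ [|B−(11, 10)|²=13]]
2. B_y = 12  [[BC ⟂ CD ⇒ 3x+2y-66=0] ∩ [|B−(11, 10)|²=13]]
   so B = (14, 12)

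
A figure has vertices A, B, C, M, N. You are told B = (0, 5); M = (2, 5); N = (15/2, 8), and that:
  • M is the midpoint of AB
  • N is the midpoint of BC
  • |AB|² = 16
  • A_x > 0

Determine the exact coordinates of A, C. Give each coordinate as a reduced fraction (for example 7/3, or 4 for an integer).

1. A_x = 4  [A = 2·M−B = 2·(2, 5)−(0, 5)]
2. A_y = 5  [A = 2·M−B = 2·(2, 5)−(0, 5)]
   so A = (4, 5)
3. C_x = 15  [C = 2·N−B = 2·(15/2, 8)−(0, 5)]
4. C_y = 11  [C = 2·N−B = 2·(15/2, 8)−(0, 5)]
   so C = (15, 11)

A = (4, 5)
C = (15, 11)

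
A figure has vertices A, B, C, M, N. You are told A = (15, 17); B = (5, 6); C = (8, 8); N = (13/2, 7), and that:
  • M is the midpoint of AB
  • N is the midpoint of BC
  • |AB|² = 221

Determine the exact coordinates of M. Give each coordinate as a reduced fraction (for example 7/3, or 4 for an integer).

M = (10, 23/2)

1. M_x = 10  [2·M = A+B = (15, 17)+(5, 6)]
2. M_y = 23/2  [2·M = A+B = (15, 17)+(5, 6)]
   so M = (10, 23/2)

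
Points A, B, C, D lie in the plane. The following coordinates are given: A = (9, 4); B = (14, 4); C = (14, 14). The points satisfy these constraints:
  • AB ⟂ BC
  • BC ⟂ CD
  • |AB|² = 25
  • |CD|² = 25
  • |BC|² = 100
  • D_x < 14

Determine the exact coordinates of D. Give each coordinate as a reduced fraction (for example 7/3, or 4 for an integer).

1. D_x = 9  [[BC ⟂ CD ⇒ 10y-140=0] ∩ [|D−(14, 14)|²=25]]
2. D_y = 14  [[BC ⟂ CD ⇒ 10y-140=0] ∩ [|D−(14, 14)|²=25]]
   so D = (9, 14)

D = (9, 14)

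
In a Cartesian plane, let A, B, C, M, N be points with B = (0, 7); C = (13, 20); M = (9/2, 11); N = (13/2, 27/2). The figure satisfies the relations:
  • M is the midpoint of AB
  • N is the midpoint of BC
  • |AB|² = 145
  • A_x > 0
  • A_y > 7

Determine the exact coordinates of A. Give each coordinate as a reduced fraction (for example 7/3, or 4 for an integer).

1. A_x = 9  [A = 2·M−B = 2·(9/2, 11)−(0, 7)]
2. A_y = 15  [A = 2·M−B = 2·(9/2, 11)−(0, 7)]
   so A = (9, 15)

A = (9, 15)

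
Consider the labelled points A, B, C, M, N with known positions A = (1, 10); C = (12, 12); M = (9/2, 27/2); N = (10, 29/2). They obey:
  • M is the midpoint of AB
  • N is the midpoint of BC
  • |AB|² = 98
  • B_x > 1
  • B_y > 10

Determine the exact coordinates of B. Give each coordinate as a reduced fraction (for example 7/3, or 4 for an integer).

B = (8, 17)

1. B_x = 8  [B = 2·M−A = 2·(9/2, 27/2)−(1, 10)]
2. B_y = 17  [B = 2·M−A = 2·(9/2, 27/2)−(1, 10)]
   so B = (8, 17)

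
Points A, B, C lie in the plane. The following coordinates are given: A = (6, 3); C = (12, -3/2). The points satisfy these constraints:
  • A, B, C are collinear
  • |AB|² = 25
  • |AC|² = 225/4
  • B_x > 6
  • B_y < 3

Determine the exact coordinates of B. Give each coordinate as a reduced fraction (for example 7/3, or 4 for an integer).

B = (10, 0)

1. B_x = 10  [[A, B, C are collinear ⇒ -9/2x-6y+45=0] ∩ [|B−(6, 3)|²=25]]
2. B_y = 0  [[A, B, C are collinear ⇒ -9/2x-6y+45=0] ∩ [|B−(6, 3)|²=25]]
   so B = (10, 0)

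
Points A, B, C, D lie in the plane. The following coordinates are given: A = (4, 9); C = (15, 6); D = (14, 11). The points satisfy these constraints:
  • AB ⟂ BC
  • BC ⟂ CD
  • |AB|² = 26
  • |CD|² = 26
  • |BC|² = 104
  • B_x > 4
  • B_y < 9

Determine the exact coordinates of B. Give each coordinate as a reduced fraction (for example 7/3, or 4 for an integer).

B = (5, 4)

1. B_x = 5  [[BC ⟂ CD ⇒ 1x-5y+15=0] ∩ [|B−(4, 9)|²=26]]
2. B_y = 4  [[BC ⟂ CD ⇒ 1x-5y+15=0] ∩ [|B−(4, 9)|²=26]]
   so B = (5, 4)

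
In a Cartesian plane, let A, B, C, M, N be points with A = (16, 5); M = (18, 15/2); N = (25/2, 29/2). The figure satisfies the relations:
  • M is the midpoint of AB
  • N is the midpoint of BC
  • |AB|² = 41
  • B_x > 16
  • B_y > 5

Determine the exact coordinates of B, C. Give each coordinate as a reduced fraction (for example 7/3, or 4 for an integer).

B = (20, 10)
C = (5, 19)

1. B_x = 20  [B = 2·M−A = 2·(18, 15/2)−(16, 5)]
2. B_y = 10  [B = 2·M−A = 2·(18, 15/2)−(16, 5)]
   so B = (20, 10)
3. C_x = 5  [C = 2·N−B = 2·(25/2, 29/2)−(20, 10)]
4. C_y = 19  [C = 2·N−B = 2·(25/2, 29/2)−(20, 10)]
   so C = (5, 19)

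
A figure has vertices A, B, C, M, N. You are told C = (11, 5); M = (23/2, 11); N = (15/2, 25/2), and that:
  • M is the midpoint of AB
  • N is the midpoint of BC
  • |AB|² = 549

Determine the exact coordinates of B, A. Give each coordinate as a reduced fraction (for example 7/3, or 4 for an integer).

1. B_x = 4  [B = 2·N−C = 2·(15/2, 25/2)−(11, 5)]
2. B_y = 20  [B = 2·N−C = 2·(15/2, 25/2)−(11, 5)]
   so B = (4, 20)
3. A_x = 19  [A = 2·M−B = 2·(23/2, 11)−(4, 20)]
4. A_y = 2  [A = 2·M−B = 2·(23/2, 11)−(4, 20)]
   so A = (19, 2)

B = (4, 20)
A = (19, 2)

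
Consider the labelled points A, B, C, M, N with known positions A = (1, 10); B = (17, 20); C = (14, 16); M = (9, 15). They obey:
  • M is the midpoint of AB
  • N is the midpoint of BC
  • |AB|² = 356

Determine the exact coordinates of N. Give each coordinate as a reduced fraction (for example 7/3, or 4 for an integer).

1. N_x = 31/2  [2·N = B+C = (17, 20)+(14, 16)]
2. N_y = 18  [2·N = B+C = (17, 20)+(14, 16)]
   so N = (31/2, 18)

N = (31/2, 18)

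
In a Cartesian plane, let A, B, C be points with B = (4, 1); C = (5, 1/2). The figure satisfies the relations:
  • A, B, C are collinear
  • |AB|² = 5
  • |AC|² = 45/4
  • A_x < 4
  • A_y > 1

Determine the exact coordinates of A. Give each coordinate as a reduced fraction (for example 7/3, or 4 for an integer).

1. A_x = 2  [[A, B, C are collinear ⇒ 1/2x+1y-3=0] ∩ [|A−(4, 1)|²=5]]
2. A_y = 2  [[A, B, C are collinear ⇒ 1/2x+1y-3=0] ∩ [|A−(4, 1)|²=5]]
   so A = (2, 2)

A = (2, 2)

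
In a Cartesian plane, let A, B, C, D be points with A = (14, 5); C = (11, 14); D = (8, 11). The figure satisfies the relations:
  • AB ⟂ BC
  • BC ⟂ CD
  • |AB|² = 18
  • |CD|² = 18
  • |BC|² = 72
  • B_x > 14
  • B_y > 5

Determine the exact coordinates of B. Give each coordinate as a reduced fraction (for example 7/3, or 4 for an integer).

1. B_x = 17  [[BC ⟂ CD ⇒ 3x+3y-75=0] ∩ [|B−(14, 5)|²=18]]
2. B_y = 8  [[BC ⟂ CD ⇒ 3x+3y-75=0] ∩ [|B−(14, 5)|²=18]]
   so B = (17, 8)

B = (17, 8)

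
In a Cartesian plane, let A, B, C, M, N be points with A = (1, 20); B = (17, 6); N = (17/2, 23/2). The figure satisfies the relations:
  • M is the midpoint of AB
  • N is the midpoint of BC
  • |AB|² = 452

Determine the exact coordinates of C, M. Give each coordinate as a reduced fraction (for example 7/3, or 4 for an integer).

C = (0, 17)
M = (9, 13)

1. M_x = 9  [2·M = A+B = (1, 20)+(17, 6)]
2. M_y = 13  [2·M = A+B = (1, 20)+(17, 6)]
   so M = (9, 13)
3. C_x = 0  [C = 2·N−B = 2·(17/2, 23/2)−(17, 6)]
4. C_y = 17  [C = 2·N−B = 2·(17/2, 23/2)−(17, 6)]
   so C = (0, 17)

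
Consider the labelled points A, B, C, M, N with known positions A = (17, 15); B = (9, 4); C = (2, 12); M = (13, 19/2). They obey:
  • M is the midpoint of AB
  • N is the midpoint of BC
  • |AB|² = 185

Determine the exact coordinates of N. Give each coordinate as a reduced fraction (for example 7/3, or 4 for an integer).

N = (11/2, 8)

1. N_x = 11/2  [2·N = B+C = (9, 4)+(2, 12)]
2. N_y = 8  [2·N = B+C = (9, 4)+(2, 12)]
   so N = (11/2, 8)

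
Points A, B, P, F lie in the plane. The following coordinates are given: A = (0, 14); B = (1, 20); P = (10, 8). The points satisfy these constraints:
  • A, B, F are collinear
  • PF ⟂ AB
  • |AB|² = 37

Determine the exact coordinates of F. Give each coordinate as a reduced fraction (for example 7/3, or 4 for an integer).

F = (-26/37, 362/37)

1. F_x = -26/37  [[A, B, F are collinear ⇒ -6x+1y-14=0] ∩ [PF ⟂ AB ⇒ 1x+6y-58=0]]
2. F_y = 362/37  [[A, B, F are collinear ⇒ -6x+1y-14=0] ∩ [PF ⟂ AB ⇒ 1x+6y-58=0]]
   so F = (-26/37, 362/37)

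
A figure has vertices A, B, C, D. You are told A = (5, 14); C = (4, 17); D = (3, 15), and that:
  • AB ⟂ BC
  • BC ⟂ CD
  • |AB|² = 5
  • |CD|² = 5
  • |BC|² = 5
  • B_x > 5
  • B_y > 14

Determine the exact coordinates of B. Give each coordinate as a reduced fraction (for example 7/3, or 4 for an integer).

B = (6, 16)

1. B_x = 6  [[BC ⟂ CD ⇒ 1x+2y-38=0] ∩ [|B−(5, 14)|²=5]]
2. B_y = 16  [[BC ⟂ CD ⇒ 1x+2y-38=0] ∩ [|B−(5, 14)|²=5]]
   so B = (6, 16)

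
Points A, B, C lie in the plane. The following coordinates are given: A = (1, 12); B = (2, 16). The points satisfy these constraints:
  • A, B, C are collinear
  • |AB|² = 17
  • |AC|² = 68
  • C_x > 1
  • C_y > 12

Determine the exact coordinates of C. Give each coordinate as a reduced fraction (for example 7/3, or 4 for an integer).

1. C_x = 3  [[A, B, C are collinear ⇒ -4x+1y-8=0] ∩ [|C−(1, 12)|²=68]]
2. C_y = 20  [[A, B, C are collinear ⇒ -4x+1y-8=0] ∩ [|C−(1, 12)|²=68]]
   so C = (3, 20)

C = (3, 20)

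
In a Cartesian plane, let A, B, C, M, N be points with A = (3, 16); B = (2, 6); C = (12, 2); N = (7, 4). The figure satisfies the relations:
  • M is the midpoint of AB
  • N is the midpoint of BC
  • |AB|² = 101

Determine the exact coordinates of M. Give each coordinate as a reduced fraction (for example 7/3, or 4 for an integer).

1. M_x = 5/2  [2·M = A+B = (3, 16)+(2, 6)]
2. M_y = 11  [2·M = A+B = (3, 16)+(2, 6)]
   so M = (5/2, 11)

M = (5/2, 11)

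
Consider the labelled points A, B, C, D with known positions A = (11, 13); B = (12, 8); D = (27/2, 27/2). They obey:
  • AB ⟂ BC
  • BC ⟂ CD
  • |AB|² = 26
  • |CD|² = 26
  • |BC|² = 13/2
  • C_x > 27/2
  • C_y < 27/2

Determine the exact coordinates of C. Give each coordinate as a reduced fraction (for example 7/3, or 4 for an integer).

1. C_x = 29/2  [[AB ⟂ BC ⇒ 1x-5y+28=0] ∩ [|C−(27/2, 27/2)|²=26]]
2. C_y = 17/2  [[AB ⟂ BC ⇒ 1x-5y+28=0] ∩ [|C−(27/2, 27/2)|²=26]]
   so C = (29/2, 17/2)

C = (29/2, 17/2)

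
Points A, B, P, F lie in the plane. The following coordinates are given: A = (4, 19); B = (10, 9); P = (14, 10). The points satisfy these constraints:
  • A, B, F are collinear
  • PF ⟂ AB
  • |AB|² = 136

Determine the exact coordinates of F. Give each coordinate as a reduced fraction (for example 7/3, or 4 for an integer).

1. F_x = 361/34  [[A, B, F are collinear ⇒ 10x+6y-154=0] ∩ [PF ⟂ AB ⇒ 6x-10y+16=0]]
2. F_y = 271/34  [[A, B, F are collinear ⇒ 10x+6y-154=0] ∩ [PF ⟂ AB ⇒ 6x-10y+16=0]]
   so F = (361/34, 271/34)

F = (361/34, 271/34)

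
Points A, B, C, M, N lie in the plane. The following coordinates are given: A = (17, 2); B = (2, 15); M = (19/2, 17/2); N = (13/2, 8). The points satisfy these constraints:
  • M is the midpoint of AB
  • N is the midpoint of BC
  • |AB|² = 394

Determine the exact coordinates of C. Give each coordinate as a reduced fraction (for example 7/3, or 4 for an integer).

1. C_x = 11  [C = 2·N−B = 2·(13/2, 8)−(2, 15)]
2. C_y = 1  [C = 2·N−B = 2·(13/2, 8)−(2, 15)]
   so C = (11, 1)

C = (11, 1)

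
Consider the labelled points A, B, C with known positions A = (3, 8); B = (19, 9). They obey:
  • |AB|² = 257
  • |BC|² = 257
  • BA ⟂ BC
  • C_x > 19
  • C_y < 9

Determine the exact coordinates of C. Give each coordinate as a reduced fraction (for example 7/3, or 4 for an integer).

1. C_x = 20  [[BA ⟂ BC ⇒ -16x-1y+313=0] ∩ [|C−(19, 9)|²=257]]
2. C_y = -7  [[BA ⟂ BC ⇒ -16x-1y+313=0] ∩ [|C−(19, 9)|²=257]]
   so C = (20, -7)

C = (20, -7)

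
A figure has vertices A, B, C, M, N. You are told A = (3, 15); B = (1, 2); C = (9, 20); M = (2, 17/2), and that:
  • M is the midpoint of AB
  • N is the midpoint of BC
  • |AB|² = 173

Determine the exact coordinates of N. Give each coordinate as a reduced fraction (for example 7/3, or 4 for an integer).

N = (5, 11)

1. N_x = 5  [2·N = B+C = (1, 2)+(9, 20)]
2. N_y = 11  [2·N = B+C = (1, 2)+(9, 20)]
   so N = (5, 11)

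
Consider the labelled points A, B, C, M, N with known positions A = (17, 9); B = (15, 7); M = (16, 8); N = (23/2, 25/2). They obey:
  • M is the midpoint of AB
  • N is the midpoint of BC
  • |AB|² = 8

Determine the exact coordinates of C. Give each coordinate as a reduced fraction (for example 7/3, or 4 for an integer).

1. C_x = 8  [C = 2·N−B = 2·(23/2, 25/2)−(15, 7)]
2. C_y = 18  [C = 2·N−B = 2·(23/2, 25/2)−(15, 7)]
   so C = (8, 18)

C = (8, 18)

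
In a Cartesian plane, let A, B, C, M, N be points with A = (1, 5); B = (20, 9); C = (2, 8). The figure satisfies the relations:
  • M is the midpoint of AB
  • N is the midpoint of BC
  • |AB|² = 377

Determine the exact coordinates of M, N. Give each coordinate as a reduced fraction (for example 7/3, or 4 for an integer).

1. M_x = 21/2  [2·M = A+B = (1, 5)+(20, 9)]
2. M_y = 7  [2·M = A+B = (1, 5)+(20, 9)]
   so M = (21/2, 7)
3. N_x = 11  [2·N = B+C = (20, 9)+(2, 8)]
4. N_y = 17/2  [2·N = B+C = (20, 9)+(2, 8)]
   so N = (11, 17/2)

M = (21/2, 7)
N = (11, 17/2)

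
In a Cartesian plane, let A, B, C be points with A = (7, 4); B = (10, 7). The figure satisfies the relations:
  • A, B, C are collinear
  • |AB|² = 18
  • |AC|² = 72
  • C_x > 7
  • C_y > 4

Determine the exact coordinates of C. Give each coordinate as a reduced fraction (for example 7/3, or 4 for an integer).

1. C_x = 13  [[A, B, C are collinear ⇒ -3x+3y+9=0] ∩ [|C−(7, 4)|²=72]]
2. C_y = 10  [[A, B, C are collinear ⇒ -3x+3y+9=0] ∩ [|C−(7, 4)|²=72]]
   so C = (13, 10)

C = (13, 10)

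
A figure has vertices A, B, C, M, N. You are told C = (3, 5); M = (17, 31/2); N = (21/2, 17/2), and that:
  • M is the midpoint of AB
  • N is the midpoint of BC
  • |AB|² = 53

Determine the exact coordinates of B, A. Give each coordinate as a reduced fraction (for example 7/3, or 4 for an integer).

1. B_x = 18  [B = 2·N−C = 2·(21/2, 17/2)−(3, 5)]
2. B_y = 12  [B = 2·N−C = 2·(21/2, 17/2)−(3, 5)]
   so B = (18, 12)
3. A_x = 16  [A = 2·M−B = 2·(17, 31/2)−(18, 12)]
4. A_y = 19  [A = 2·M−B = 2·(17, 31/2)−(18, 12)]
   so A = (16, 19)

B = (18, 12)
A = (16, 19)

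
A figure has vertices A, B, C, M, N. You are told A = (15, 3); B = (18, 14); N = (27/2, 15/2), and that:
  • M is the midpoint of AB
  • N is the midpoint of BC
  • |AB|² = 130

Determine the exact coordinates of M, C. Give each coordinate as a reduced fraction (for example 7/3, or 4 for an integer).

1. M_x = 33/2  [2·M = A+B = (15, 3)+(18, 14)]
2. M_y = 17/2  [2·M = A+B = (15, 3)+(18, 14)]
   so M = (33/2, 17/2)
3. C_x = 9  [C = 2·N−B = 2·(27/2, 15/2)−(18, 14)]
4. C_y = 1  [C = 2·N−B = 2·(27/2, 15/2)−(18, 14)]
   so C = (9, 1)

M = (33/2, 17/2)
C = (9, 1)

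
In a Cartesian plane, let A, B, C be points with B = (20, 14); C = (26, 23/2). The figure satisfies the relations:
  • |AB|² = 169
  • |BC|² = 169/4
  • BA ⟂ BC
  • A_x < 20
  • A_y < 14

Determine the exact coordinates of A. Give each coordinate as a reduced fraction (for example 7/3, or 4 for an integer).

A = (15, 2)

1. A_x = 15  [[BA ⟂ BC ⇒ 6x-5/2y-85=0] ∩ [|A−(20, 14)|²=169]]
2. A_y = 2  [[BA ⟂ BC ⇒ 6x-5/2y-85=0] ∩ [|A−(20, 14)|²=169]]
   so A = (15, 2)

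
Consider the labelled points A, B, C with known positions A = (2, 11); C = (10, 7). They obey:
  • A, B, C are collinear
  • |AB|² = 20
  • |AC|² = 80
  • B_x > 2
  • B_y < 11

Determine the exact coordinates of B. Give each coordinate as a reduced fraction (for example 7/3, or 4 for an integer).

1. B_x = 6  [[A, B, C are collinear ⇒ -4x-8y+96=0] ∩ [|B−(2, 11)|²=20]]
2. B_y = 9  [[A, B, C are collinear ⇒ -4x-8y+96=0] ∩ [|B−(2, 11)|²=20]]
   so B = (6, 9)

B = (6, 9)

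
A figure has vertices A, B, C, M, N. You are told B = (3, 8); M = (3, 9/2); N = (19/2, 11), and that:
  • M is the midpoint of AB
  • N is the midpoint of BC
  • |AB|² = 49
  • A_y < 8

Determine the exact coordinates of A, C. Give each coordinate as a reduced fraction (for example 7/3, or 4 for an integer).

A = (3, 1)
C = (16, 14)

1. A_x = 3  [A = 2·M−B = 2·(3, 9/2)−(3, 8)]
2. A_y = 1  [A = 2·M−B = 2·(3, 9/2)−(3, 8)]
   so A = (3, 1)
3. C_x = 16  [C = 2·N−B = 2·(19/2, 11)−(3, 8)]
4. C_y = 14  [C = 2·N−B = 2·(19/2, 11)−(3, 8)]
   so C = (16, 14)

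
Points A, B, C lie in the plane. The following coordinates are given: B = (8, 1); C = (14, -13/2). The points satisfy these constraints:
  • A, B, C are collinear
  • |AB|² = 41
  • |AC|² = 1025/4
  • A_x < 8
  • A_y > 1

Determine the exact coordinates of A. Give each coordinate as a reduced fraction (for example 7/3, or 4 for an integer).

A = (4, 6)

1. A_x = 4  [[A, B, C are collinear ⇒ 15/2x+6y-66=0] ∩ [|A−(8, 1)|²=41]]
2. A_y = 6  [[A, B, C are collinear ⇒ 15/2x+6y-66=0] ∩ [|A−(8, 1)|²=41]]
   so A = (4, 6)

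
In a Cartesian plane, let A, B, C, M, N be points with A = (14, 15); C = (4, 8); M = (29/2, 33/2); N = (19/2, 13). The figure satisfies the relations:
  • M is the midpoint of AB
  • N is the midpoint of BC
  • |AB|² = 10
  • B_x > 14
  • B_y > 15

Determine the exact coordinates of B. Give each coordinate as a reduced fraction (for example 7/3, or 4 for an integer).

1. B_x = 15  [B = 2·M−A = 2·(29/2, 33/2)−(14, 15)]
2. B_y = 18  [B = 2·M−A = 2·(29/2, 33/2)−(14, 15)]
   so B = (15, 18)

B = (15, 18)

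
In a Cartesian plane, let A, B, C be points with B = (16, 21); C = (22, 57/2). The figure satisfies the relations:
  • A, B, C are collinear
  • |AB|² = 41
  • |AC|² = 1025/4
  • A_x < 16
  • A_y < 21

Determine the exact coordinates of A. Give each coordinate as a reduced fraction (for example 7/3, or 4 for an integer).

A = (12, 16)

1. A_x = 12  [[A, B, C are collinear ⇒ -15/2x+6y-6=0] ∩ [|A−(16, 21)|²=41]]
2. A_y = 16  [[A, B, C are collinear ⇒ -15/2x+6y-6=0] ∩ [|A−(16, 21)|²=41]]
   so A = (12, 16)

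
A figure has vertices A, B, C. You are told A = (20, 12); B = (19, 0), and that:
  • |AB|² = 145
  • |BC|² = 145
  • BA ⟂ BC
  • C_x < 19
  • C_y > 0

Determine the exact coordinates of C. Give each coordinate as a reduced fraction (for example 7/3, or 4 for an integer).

C = (7, 1)

1. C_x = 7  [[BA ⟂ BC ⇒ 1x+12y-19=0] ∩ [|C−(19, 0)|²=145]]
2. C_y = 1  [[BA ⟂ BC ⇒ 1x+12y-19=0] ∩ [|C−(19, 0)|²=145]]
   so C = (7, 1)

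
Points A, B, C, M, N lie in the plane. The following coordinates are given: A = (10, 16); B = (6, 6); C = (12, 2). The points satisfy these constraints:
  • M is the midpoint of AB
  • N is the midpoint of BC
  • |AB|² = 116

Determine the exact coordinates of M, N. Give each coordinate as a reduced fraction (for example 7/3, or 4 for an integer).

1. M_x = 8  [2·M = A+B = (10, 16)+(6, 6)]
2. M_y = 11  [2·M = A+B = (10, 16)+(6, 6)]
   so M = (8, 11)
3. N_x = 9  [2·N = B+C = (6, 6)+(12, 2)]
4. N_y = 4  [2·N = B+C = (6, 6)+(12, 2)]
   so N = (9, 4)

M = (8, 11)
N = (9, 4)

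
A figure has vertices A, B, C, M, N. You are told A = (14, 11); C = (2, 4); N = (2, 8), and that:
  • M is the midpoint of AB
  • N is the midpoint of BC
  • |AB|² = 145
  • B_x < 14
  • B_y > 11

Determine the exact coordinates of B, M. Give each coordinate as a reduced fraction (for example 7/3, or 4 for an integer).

B = (2, 12)
M = (8, 23/2)

1. B_x = 2  [B = 2·N−C = 2·(2, 8)−(2, 4)]
2. B_y = 12  [B = 2·N−C = 2·(2, 8)−(2, 4)]
   so B = (2, 12)
3. M_x = 8  [2·M = A+B = (14, 11)+(2, 12)]
4. M_y = 23/2  [2·M = A+B = (14, 11)+(2, 12)]
   so M = (8, 23/2)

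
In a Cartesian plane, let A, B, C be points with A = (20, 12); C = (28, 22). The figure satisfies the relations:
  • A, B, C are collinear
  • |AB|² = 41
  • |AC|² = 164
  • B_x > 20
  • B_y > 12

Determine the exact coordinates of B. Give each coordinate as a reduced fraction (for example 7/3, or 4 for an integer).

B = (24, 17)

1. B_x = 24  [[A, B, C are collinear ⇒ 10x-8y-104=0] ∩ [|B−(20, 12)|²=41]]
2. B_y = 17  [[A, B, C are collinear ⇒ 10x-8y-104=0] ∩ [|B−(20, 12)|²=41]]
   so B = (24, 17)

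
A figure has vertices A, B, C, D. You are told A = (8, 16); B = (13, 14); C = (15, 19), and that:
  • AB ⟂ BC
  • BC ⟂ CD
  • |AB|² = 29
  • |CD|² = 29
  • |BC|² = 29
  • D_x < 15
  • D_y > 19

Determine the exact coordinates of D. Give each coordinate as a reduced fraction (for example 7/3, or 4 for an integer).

1. D_x = 10  [[BC ⟂ CD ⇒ 2x+5y-125=0] ∩ [|D−(15, 19)|²=29]]
2. D_y = 21  [[BC ⟂ CD ⇒ 2x+5y-125=0] ∩ [|D−(15, 19)|²=29]]
   so D = (10, 21)

D = (10, 21)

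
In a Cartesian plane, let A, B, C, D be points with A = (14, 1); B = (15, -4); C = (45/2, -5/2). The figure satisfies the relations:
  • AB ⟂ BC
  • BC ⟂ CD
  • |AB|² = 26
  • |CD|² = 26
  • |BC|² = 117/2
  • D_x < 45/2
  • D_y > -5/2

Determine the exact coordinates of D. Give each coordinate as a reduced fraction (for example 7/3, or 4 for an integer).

1. D_x = 43/2  [[BC ⟂ CD ⇒ 15/2x+3/2y-165=0] ∩ [|D−(45/2, -5/2)|²=26]]
2. D_y = 5/2  [[BC ⟂ CD ⇒ 15/2x+3/2y-165=0] ∩ [|D−(45/2, -5/2)|²=26]]
   so D = (43/2, 5/2)

D = (43/2, 5/2)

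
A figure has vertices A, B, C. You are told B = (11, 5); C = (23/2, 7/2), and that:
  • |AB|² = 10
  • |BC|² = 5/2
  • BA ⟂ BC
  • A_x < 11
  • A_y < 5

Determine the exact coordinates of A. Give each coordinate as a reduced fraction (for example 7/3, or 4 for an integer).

A = (8, 4)

1. A_x = 8  [[BA ⟂ BC ⇒ 1/2x-3/2y+2=0] ∩ [|A−(11, 5)|²=10]]
2. A_y = 4  [[BA ⟂ BC ⇒ 1/2x-3/2y+2=0] ∩ [|A−(11, 5)|²=10]]
   so A = (8, 4)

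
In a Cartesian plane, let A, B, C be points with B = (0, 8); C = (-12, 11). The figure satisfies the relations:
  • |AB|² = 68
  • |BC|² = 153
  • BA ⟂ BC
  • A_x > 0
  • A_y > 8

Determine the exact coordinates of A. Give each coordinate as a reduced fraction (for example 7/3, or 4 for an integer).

1. A_x = 2  [[BA ⟂ BC ⇒ -12x+3y-24=0] ∩ [|A−(0, 8)|²=68]]
2. A_y = 16  [[BA ⟂ BC ⇒ -12x+3y-24=0] ∩ [|A−(0, 8)|²=68]]
   so A = (2, 16)

A = (2, 16)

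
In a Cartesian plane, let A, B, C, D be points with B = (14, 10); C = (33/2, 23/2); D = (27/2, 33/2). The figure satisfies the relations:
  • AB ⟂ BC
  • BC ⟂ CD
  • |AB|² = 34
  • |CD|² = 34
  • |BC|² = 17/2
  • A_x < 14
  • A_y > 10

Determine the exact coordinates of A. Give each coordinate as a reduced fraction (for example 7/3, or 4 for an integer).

1. A_x = 11  [[AB ⟂ BC ⇒ -5/2x-3/2y+50=0] ∩ [|A−(14, 10)|²=34]]
2. A_y = 15  [[AB ⟂ BC ⇒ -5/2x-3/2y+50=0] ∩ [|A−(14, 10)|²=34]]
   so A = (11, 15)

A = (11, 15)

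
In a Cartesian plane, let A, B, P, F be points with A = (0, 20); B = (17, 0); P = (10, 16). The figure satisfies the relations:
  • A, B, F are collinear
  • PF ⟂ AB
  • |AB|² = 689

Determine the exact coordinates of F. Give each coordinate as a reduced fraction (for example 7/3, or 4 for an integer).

1. F_x = 4250/689  [[A, B, F are collinear ⇒ 20x+17y-340=0] ∩ [PF ⟂ AB ⇒ 17x-20y+150=0]]
2. F_y = 8780/689  [[A, B, F are collinear ⇒ 20x+17y-340=0] ∩ [PF ⟂ AB ⇒ 17x-20y+150=0]]
   so F = (4250/689, 8780/689)

F = (4250/689, 8780/689)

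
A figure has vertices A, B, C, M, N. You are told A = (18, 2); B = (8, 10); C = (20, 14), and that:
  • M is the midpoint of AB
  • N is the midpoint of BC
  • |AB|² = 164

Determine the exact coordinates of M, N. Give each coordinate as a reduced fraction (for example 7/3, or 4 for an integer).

1. M_x = 13  [2·M = A+B = (18, 2)+(8, 10)]
2. M_y = 6  [2·M = A+B = (18, 2)+(8, 10)]
   so M = (13, 6)
3. N_x = 14  [2·N = B+C = (8, 10)+(20, 14)]
4. N_y = 12  [2·N = B+C = (8, 10)+(20, 14)]
   so N = (14, 12)

M = (13, 6)
N = (14, 12)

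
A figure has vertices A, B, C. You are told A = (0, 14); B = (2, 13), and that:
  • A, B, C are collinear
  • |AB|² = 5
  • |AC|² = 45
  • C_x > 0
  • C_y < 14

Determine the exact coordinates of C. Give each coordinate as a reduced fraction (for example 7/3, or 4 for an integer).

C = (6, 11)

1. C_x = 6  [[A, B, C are collinear ⇒ 1x+2y-28=0] ∩ [|C−(0, 14)|²=45]]
2. C_y = 11  [[A, B, C are collinear ⇒ 1x+2y-28=0] ∩ [|C−(0, 14)|²=45]]
   so C = (6, 11)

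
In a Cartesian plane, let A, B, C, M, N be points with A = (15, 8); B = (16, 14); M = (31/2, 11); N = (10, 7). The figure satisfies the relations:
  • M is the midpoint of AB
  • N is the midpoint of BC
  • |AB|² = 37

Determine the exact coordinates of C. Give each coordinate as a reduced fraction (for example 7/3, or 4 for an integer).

C = (4, 0)

1. C_x = 4  [C = 2·N−B = 2·(10, 7)−(16, 14)]
2. C_y = 0  [C = 2·N−B = 2·(10, 7)−(16, 14)]
   so C = (4, 0)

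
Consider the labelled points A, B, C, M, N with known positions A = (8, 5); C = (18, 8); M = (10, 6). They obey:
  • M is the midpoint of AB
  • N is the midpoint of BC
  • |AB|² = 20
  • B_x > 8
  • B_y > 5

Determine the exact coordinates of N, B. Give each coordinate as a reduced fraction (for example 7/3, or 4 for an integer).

1. B_x = 12  [B = 2·M−A = 2·(10, 6)−(8, 5)]
2. B_y = 7  [B = 2·M−A = 2·(10, 6)−(8, 5)]
   so B = (12, 7)
3. N_x = 15  [2·N = B+C = (12, 7)+(18, 8)]
4. N_y = 15/2  [2·N = B+C = (12, 7)+(18, 8)]
   so N = (15, 15/2)

N = (15, 15/2)
B = (12, 7)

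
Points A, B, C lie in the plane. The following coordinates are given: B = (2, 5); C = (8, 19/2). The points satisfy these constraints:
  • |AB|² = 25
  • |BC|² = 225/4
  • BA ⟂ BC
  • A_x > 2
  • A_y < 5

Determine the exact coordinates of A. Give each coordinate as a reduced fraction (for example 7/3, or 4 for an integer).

A = (5, 1)

1. A_x = 5  [[BA ⟂ BC ⇒ 6x+9/2y-69/2=0] ∩ [|A−(2, 5)|²=25]]
2. A_y = 1  [[BA ⟂ BC ⇒ 6x+9/2y-69/2=0] ∩ [|A−(2, 5)|²=25]]
   so A = (5, 1)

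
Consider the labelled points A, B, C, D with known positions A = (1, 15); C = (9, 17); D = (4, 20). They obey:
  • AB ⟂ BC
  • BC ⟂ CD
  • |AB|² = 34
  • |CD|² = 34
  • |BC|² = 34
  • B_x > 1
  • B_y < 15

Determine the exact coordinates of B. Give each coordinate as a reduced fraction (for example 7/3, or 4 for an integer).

B = (6, 12)

1. B_x = 6  [[BC ⟂ CD ⇒ 5x-3y+6=0] ∩ [|B−(1, 15)|²=34]]
2. B_y = 12  [[BC ⟂ CD ⇒ 5x-3y+6=0] ∩ [|B−(1, 15)|²=34]]
   so B = (6, 12)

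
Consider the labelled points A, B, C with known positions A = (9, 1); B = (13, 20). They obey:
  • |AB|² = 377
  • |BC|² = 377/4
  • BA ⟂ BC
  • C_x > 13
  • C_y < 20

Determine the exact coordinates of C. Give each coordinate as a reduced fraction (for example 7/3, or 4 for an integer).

1. C_x = 45/2  [[BA ⟂ BC ⇒ -4x-19y+432=0] ∩ [|C−(13, 20)|²=377/4]]
2. C_y = 18  [[BA ⟂ BC ⇒ -4x-19y+432=0] ∩ [|C−(13, 20)|²=377/4]]
   so C = (45/2, 18)

C = (45/2, 18)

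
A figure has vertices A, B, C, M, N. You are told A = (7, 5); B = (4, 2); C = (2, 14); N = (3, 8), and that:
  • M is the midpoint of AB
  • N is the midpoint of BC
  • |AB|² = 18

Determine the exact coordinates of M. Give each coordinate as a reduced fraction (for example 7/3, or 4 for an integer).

M = (11/2, 7/2)

1. M_x = 11/2  [2·M = A+B = (7, 5)+(4, 2)]
2. M_y = 7/2  [2·M = A+B = (7, 5)+(4, 2)]
   so M = (11/2, 7/2)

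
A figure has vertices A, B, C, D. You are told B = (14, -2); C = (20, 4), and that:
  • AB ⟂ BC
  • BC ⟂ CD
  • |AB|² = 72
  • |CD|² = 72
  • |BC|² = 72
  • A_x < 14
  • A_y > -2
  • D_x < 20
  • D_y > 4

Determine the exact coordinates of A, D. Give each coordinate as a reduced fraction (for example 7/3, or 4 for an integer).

1. A_x = 8  [[AB ⟂ BC ⇒ -6x-6y+72=0] ∩ [|A−(14, -2)|²=72]]
2. A_y = 4  [[AB ⟂ BC ⇒ -6x-6y+72=0] ∩ [|A−(14, -2)|²=72]]
   so A = (8, 4)
3. D_x = 14  [[BC ⟂ CD ⇒ 6x+6y-144=0] ∩ [|D−(20, 4)|²=72]]
4. D_y = 10  [[BC ⟂ CD ⇒ 6x+6y-144=0] ∩ [|D−(20, 4)|²=72]]
   so D = (14, 10)

A = (8, 4)
D = (14, 10)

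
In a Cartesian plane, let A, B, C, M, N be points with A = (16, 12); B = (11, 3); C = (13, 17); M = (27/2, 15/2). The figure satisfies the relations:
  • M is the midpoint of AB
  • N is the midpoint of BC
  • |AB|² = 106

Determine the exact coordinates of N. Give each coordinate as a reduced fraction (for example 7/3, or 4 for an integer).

1. N_x = 12  [2·N = B+C = (11, 3)+(13, 17)]
2. N_y = 10  [2·N = B+C = (11, 3)+(13, 17)]
   so N = (12, 10)

N = (12, 10)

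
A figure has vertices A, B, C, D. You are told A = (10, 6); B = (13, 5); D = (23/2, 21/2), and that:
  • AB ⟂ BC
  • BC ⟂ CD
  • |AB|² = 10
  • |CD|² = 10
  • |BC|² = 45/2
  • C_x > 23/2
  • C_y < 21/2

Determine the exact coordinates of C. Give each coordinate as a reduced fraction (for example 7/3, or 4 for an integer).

1. C_x = 29/2  [[AB ⟂ BC ⇒ 3x-1y-34=0] ∩ [|C−(23/2, 21/2)|²=10]]
2. C_y = 19/2  [[AB ⟂ BC ⇒ 3x-1y-34=0] ∩ [|C−(23/2, 21/2)|²=10]]
   so C = (29/2, 19/2)

C = (29/2, 19/2)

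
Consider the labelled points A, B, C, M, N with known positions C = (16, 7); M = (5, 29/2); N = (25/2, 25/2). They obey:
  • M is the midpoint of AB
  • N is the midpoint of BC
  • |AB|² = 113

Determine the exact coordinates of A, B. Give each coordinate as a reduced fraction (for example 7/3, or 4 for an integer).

A = (1, 11)
B = (9, 18)

1. B_x = 9  [B = 2·N−C = 2·(25/2, 25/2)−(16, 7)]
2. B_y = 18  [B = 2·N−C = 2·(25/2, 25/2)−(16, 7)]
   so B = (9, 18)
3. A_x = 1  [A = 2·M−B = 2·(5, 29/2)−(9, 18)]
4. A_y = 11  [A = 2·M−B = 2·(5, 29/2)−(9, 18)]
   so A = (1, 11)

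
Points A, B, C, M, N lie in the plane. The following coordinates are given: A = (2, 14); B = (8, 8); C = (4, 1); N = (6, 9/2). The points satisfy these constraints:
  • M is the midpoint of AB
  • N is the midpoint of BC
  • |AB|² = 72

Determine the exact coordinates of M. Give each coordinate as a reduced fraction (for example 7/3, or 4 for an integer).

1. M_x = 5  [2·M = A+B = (2, 14)+(8, 8)]
2. M_y = 11  [2·M = A+B = (2, 14)+(8, 8)]
   so M = (5, 11)

M = (5, 11)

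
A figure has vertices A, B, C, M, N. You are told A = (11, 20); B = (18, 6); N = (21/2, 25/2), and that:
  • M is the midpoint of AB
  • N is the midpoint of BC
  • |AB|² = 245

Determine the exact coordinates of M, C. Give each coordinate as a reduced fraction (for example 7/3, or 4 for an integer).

M = (29/2, 13)
C = (3, 19)

1. M_x = 29/2  [2·M = A+B = (11, 20)+(18, 6)]
2. M_y = 13  [2·M = A+B = (11, 20)+(18, 6)]
   so M = (29/2, 13)
3. C_x = 3  [C = 2·N−B = 2·(21/2, 25/2)−(18, 6)]
4. C_y = 19  [C = 2·N−B = 2·(21/2, 25/2)−(18, 6)]
   so C = (3, 19)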